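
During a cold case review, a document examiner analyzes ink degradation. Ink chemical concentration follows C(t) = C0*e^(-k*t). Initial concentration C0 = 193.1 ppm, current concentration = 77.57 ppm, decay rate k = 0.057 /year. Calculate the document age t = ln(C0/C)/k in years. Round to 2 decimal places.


Document age estimation:
C0/C = 193.1 / 77.57 = 2.489364
ln(C0/C) = 0.912027
t = 0.912027 / 0.057 = 16.00 years

16.00


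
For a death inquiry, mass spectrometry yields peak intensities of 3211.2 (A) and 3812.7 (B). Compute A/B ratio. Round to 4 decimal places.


Spectral peak ratio:
Peak A = 3211.2 counts
Peak B = 3812.7 counts
Ratio = 3211.2 / 3812.7 = 0.8422

0.8422


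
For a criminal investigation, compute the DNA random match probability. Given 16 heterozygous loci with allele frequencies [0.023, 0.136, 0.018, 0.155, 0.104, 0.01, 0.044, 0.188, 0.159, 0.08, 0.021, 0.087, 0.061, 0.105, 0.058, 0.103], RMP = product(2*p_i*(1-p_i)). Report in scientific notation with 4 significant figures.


Computing RMP for 16 loci:
Locus 1: 2 * 0.023 * 0.977 = 0.044942
Locus 2: 2 * 0.136 * 0.864 = 0.235008
Locus 3: 2 * 0.018 * 0.982 = 0.035352
Locus 4: 2 * 0.155 * 0.845 = 0.26195
Locus 5: 2 * 0.104 * 0.896 = 0.186368
Locus 6: 2 * 0.01 * 0.99 = 0.0198
Locus 7: 2 * 0.044 * 0.956 = 0.084128
Locus 8: 2 * 0.188 * 0.812 = 0.305312
Locus 9: 2 * 0.159 * 0.841 = 0.267438
Locus 10: 2 * 0.08 * 0.92 = 0.1472
Locus 11: 2 * 0.021 * 0.979 = 0.041118
Locus 12: 2 * 0.087 * 0.913 = 0.158862
Locus 13: 2 * 0.061 * 0.939 = 0.114558
Locus 14: 2 * 0.105 * 0.895 = 0.18795
Locus 15: 2 * 0.058 * 0.942 = 0.109272
Locus 16: 2 * 0.103 * 0.897 = 0.184782
RMP = 1.036e-15

1.036e-15


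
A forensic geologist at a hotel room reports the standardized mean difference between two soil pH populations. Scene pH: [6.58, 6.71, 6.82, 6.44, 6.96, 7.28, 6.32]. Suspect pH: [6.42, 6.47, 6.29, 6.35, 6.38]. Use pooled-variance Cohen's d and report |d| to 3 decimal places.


Pooled-variance Cohen's d for soil pH comparison:
Scene mean = 47.11 / 7 = 6.73
Suspect mean = 31.91 / 5 = 6.382
Scene sample variance s_s^2 = 0.106433
Suspect sample variance s_c^2 = 0.00467
Pooled variance = ((n_s-1)*s_s^2 + (n_c-1)*s_c^2) / (n_s + n_c - 2) = 0.065728
Pooled SD = sqrt(0.065728) = 0.256375
Mean difference = 0.348
|d| = |0.348| / 0.256375 = 1.357

1.357


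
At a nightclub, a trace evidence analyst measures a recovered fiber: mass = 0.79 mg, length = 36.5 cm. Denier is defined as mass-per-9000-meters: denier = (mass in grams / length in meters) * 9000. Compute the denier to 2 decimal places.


Denier calculation:
Mass in grams = 0.79 mg / 1000 = 0.00079 g
Length in meters = 36.5 cm / 100 = 0.365 m
Linear density = mass / length = 0.00079 / 0.365 = 0.00216438 g/m
Denier = (g/m) * 9000 = 0.00216438 * 9000 = 19.48

19.48


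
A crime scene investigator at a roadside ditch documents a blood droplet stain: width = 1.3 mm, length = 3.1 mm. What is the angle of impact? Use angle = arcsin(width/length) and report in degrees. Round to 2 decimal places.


Blood spatter impact angle calculation:
width / length = 1.3 / 3.1 = 0.419355
angle = arcsin(0.419355)
angle = 24.79 degrees

24.79


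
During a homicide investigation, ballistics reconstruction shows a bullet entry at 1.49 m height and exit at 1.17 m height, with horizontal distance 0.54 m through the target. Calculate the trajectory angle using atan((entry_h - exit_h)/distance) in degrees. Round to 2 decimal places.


Bullet trajectory angle:
Height difference = 1.49 - 1.17 = 0.32 m
angle = atan(0.32 / 0.54)
angle = atan(0.592593)
angle = 30.65 degrees

30.65


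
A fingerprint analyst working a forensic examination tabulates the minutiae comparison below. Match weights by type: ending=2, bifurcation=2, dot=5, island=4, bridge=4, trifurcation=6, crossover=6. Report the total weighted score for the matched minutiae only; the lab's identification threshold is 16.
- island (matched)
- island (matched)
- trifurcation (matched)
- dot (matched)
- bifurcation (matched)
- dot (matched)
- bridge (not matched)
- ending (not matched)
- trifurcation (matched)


Weighted minutiae match score:
  island: matched, +4 (running total 4)
  island: matched, +4 (running total 8)
  trifurcation: matched, +6 (running total 14)
  dot: matched, +5 (running total 19)
  bifurcation: matched, +2 (running total 21)
  dot: matched, +5 (running total 26)
  bridge: not matched, +0
  ending: not matched, +0
  trifurcation: matched, +6 (running total 32)
Total score = 32
Threshold = 16; verdict = identification

32


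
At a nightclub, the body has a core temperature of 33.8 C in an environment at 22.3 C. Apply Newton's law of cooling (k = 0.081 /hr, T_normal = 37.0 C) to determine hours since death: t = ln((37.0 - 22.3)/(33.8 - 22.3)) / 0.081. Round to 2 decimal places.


Using Newton's law of cooling:
t = ln((T_normal - T_ambient) / (T_body - T_ambient)) / k
T_normal - T_ambient = 14.7
T_body - T_ambient = 11.5
Ratio = 1.278261
ln(ratio) = 0.245501
t = 0.245501 / 0.081 = 3.03 hours

3.03


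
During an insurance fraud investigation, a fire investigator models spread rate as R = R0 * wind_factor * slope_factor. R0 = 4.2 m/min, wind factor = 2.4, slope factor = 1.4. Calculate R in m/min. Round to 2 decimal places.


Fire spread rate calculation:
R = R0 * wind_factor * slope_factor
= 4.2 * 2.4 * 1.4
= 10.08 * 1.4
= 14.11 m/min

14.11


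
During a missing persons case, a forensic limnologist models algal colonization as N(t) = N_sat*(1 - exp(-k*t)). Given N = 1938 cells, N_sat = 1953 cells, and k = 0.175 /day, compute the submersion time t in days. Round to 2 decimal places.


PMSI from diatom colonization curve:
N / N_sat = 1938 / 1953 = 0.99232
1 - N/N_sat = 0.00768
ln(1 - N/N_sat) = -4.869136
t = -ln(1 - N/N_sat) / k = -(-4.869136) / 0.175 = 27.82 days

27.82


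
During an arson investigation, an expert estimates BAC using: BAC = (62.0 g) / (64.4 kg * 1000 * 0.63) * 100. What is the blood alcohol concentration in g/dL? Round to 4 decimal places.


Applying the Widmark formula:
BAC = (dose_g / (body_wt * 1000 * r)) * 100
Denominator = 64.4 * 1000 * 0.63 = 40572
BAC = (62.0 / 40572) * 100
BAC = 0.1528 g/dL

0.1528


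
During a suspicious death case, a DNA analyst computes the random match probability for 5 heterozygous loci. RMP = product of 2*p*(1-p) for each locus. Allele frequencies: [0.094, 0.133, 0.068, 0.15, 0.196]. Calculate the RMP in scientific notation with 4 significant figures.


Computing RMP for 5 loci:
Locus 1: 2 * 0.094 * 0.906 = 0.170328
Locus 2: 2 * 0.133 * 0.867 = 0.230622
Locus 3: 2 * 0.068 * 0.932 = 0.126752
Locus 4: 2 * 0.15 * 0.85 = 0.255
Locus 5: 2 * 0.196 * 0.804 = 0.315168
RMP = 4.002e-04

4.002e-04


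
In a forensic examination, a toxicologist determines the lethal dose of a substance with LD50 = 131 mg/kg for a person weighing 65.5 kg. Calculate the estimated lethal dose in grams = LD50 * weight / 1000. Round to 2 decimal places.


Lethal dose calculation:
Lethal dose = LD50 * body_weight / 1000
= 131 * 65.5 / 1000
= 8580.5 / 1000
= 8.58 g

8.58


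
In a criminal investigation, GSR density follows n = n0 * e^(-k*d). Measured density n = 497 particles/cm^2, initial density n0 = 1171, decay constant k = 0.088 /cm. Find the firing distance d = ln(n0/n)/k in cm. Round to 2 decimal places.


GSR distance calculation:
n0/n = 1171 / 497 = 2.356137
ln(n0/n) = 0.857023
d = 0.857023 / 0.088 = 9.74 cm

9.74


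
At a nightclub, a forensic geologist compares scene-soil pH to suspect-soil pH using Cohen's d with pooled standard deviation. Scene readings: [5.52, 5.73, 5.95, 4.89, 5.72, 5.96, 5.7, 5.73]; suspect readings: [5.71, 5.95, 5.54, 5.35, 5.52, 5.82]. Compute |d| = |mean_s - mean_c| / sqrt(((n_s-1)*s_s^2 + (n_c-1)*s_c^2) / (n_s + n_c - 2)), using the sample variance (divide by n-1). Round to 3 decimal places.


Pooled-variance Cohen's d for soil pH comparison:
Scene mean = 45.2 / 8 = 5.65
Suspect mean = 33.89 / 6 = 5.648333
Scene sample variance s_s^2 = 0.1144
Suspect sample variance s_c^2 = 0.048297
Pooled variance = ((n_s-1)*s_s^2 + (n_c-1)*s_c^2) / (n_s + n_c - 2) = 0.086857
Pooled SD = sqrt(0.086857) = 0.294715
Mean difference = 0.001667
|d| = |0.001667| / 0.294715 = 0.006

0.006


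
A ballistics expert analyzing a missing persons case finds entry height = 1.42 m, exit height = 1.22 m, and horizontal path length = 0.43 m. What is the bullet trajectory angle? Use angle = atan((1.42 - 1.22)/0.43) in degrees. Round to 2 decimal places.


Bullet trajectory angle:
Height difference = 1.42 - 1.22 = 0.2 m
angle = atan(0.2 / 0.43)
angle = atan(0.465116)
angle = 24.94 degrees

24.94


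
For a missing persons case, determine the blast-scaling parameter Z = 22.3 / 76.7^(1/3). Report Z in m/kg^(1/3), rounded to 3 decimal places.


Scaled distance calculation:
W^(1/3) = 76.7^(1/3) = 4.248789
Z = R / W^(1/3) = 22.3 / 4.248789
Z = 5.249 m/kg^(1/3)

5.249


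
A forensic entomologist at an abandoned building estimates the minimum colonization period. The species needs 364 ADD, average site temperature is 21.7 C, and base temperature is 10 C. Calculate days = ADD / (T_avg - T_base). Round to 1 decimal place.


Insect development time:
Effective temperature = avg_temp - T_base = 21.7 - 10 = 11.7 C
Days = ADD / effective_temp = 364 / 11.7 = 31.1 days

31.1


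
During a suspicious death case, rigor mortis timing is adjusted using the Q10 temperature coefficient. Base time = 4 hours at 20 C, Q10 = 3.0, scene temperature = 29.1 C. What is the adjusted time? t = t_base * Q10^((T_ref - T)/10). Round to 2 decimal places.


Rigor mortis time adjustment:
Exponent = (T_ref - T_actual) / 10 = (20 - 29.1) / 10 = -0.91
Q10 factor = 3.0^-0.91 = 0.36798
t_adjusted = 4 * 0.36798 = 1.47 hours

1.47


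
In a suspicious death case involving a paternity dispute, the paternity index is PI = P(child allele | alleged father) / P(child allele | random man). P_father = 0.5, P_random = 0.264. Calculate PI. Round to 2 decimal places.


Paternity Index calculation:
PI = P(allele|father) / P(allele|random)
PI = 0.5 / 0.264
PI = 1.89

1.89


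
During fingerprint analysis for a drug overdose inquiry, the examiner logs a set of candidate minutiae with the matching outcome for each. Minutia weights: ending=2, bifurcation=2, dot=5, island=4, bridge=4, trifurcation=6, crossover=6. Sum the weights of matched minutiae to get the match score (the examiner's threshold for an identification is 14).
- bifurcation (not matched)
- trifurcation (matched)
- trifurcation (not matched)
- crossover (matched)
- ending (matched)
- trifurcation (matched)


Weighted minutiae match score:
  bifurcation: not matched, +0
  trifurcation: matched, +6 (running total 6)
  trifurcation: not matched, +0
  crossover: matched, +6 (running total 12)
  ending: matched, +2 (running total 14)
  trifurcation: matched, +6 (running total 20)
Total score = 20
Threshold = 14; verdict = identification

20


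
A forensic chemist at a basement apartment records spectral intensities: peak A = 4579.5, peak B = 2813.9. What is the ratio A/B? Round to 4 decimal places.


Spectral peak ratio:
Peak A = 4579.5 counts
Peak B = 2813.9 counts
Ratio = 4579.5 / 2813.9 = 1.6275

1.6275


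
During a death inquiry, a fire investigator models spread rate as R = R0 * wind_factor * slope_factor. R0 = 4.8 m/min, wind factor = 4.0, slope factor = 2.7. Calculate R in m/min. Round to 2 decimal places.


Fire spread rate calculation:
R = R0 * wind_factor * slope_factor
= 4.8 * 4.0 * 2.7
= 19.2 * 2.7
= 51.84 m/min

51.84


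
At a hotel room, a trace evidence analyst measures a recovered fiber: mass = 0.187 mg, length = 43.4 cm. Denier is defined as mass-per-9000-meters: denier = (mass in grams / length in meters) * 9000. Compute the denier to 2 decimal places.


Denier calculation:
Mass in grams = 0.187 mg / 1000 = 0.000187 g
Length in meters = 43.4 cm / 100 = 0.434 m
Linear density = mass / length = 0.000187 / 0.434 = 0.00043088 g/m
Denier = (g/m) * 9000 = 0.00043088 * 9000 = 3.88

3.88


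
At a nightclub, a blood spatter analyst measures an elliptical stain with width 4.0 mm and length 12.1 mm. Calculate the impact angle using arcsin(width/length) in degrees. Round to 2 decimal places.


Blood spatter impact angle calculation:
width / length = 4.0 / 12.1 = 0.330579
angle = arcsin(0.330579)
angle = 19.30 degrees

19.30


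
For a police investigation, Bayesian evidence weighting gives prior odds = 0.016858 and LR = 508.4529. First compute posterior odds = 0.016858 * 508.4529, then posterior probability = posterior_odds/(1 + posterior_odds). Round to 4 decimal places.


Bayesian evidence evaluation:
Posterior odds = prior_odds * LR = 0.016858 * 508.4529 = 8.571499
Posterior probability = posterior_odds / (1 + posterior_odds)
= 8.571499 / (1 + 8.571499)
= 8.571499 / 9.571499
= 0.8955

0.8955


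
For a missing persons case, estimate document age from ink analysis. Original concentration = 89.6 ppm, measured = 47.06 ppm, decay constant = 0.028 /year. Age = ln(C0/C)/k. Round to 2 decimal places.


Document age estimation:
C0/C = 89.6 / 47.06 = 1.903952
ln(C0/C) = 0.643932
t = 0.643932 / 0.028 = 23.00 years

23.00


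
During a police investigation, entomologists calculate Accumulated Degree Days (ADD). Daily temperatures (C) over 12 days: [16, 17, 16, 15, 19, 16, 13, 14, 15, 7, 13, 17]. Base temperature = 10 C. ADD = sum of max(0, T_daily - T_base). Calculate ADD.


Computing ADD day by day:
Day 1: max(0, 16 - 10) = 6
Day 2: max(0, 17 - 10) = 7
Day 3: max(0, 16 - 10) = 6
Day 4: max(0, 15 - 10) = 5
Day 5: max(0, 19 - 10) = 9
Day 6: max(0, 16 - 10) = 6
Day 7: max(0, 13 - 10) = 3
Day 8: max(0, 14 - 10) = 4
Day 9: max(0, 15 - 10) = 5
Day 10: max(0, 7 - 10) = 0
Day 11: max(0, 13 - 10) = 3
Day 12: max(0, 17 - 10) = 7
Total ADD = 61

61


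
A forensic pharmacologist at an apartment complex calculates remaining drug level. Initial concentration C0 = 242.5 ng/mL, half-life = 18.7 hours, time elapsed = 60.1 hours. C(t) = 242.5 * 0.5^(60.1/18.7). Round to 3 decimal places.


Drug concentration decay:
Number of half-lives = t / t_half = 60.1 / 18.7 = 3.213904
Decay factor = 0.5^3.213904 = 0.10777511
C(t) = 242.5 * 0.10777511 = 26.135 ng/mL

26.135


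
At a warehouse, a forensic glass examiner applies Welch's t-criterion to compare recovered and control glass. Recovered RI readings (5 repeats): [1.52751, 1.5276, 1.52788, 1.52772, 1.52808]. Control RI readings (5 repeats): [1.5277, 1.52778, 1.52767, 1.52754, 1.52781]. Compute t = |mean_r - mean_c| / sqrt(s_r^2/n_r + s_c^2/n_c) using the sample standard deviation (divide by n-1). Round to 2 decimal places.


Welch's t-criterion for glass RI comparison:
Recovered mean = sum / n_r = 7.63879 / 5 = 1.527758
Control mean = sum / n_c = 7.6385 / 5 = 1.5277
Recovered sample variance s_r^2 = 5.162e-08
Control sample variance s_c^2 = 1.125e-08
Welch SE (unpooled) = sqrt(s_r^2/n_r + s_c^2/n_c) = sqrt(1.0324e-08 + 2.25e-09) = sqrt(1.2574e-08) = 0.000112134
|mean_r - mean_c| = 5.8e-05
t = 5.8e-05 / 0.000112134 = 0.52

0.52


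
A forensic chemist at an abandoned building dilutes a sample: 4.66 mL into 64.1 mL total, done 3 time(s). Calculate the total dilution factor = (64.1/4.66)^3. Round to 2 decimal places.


Dilution factor calculation:
Single dilution = V_total / V_sample = 64.1 / 4.66 ≈ 13.755365
Number of dilutions = 3
Total DF = (64.1 / 4.66)^3 (full precision, rounded at the end) = 2602.65

2602.65


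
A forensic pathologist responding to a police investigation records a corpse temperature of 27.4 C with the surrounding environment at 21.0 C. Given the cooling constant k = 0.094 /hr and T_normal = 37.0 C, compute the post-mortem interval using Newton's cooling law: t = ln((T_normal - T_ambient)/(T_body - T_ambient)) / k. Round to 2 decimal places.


Using Newton's law of cooling:
t = ln((T_normal - T_ambient) / (T_body - T_ambient)) / k
T_normal - T_ambient = 16.0
T_body - T_ambient = 6.4
Ratio = 2.5
ln(ratio) = 0.916291
t = 0.916291 / 0.094 = 9.75 hours

9.75


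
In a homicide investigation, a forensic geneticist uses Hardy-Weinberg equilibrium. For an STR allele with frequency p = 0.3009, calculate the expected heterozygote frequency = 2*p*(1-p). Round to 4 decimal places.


Hardy-Weinberg heterozygote frequency:
q = 1 - p = 1 - 0.3009 = 0.6991
2pq = 2 * 0.3009 * 0.6991 = 0.4207

0.4207


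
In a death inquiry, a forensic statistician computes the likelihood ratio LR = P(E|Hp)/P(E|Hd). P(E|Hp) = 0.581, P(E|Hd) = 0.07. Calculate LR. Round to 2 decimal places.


Likelihood ratio calculation:
LR = P(E|Hp) / P(E|Hd)
LR = 0.581 / 0.07
LR = 8.30

8.30


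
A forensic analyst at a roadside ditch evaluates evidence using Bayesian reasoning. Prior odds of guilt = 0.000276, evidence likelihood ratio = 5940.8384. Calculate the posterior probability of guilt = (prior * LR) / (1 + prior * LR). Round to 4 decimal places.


Bayesian evidence evaluation:
Posterior odds = prior_odds * LR = 0.000276 * 5940.8384 = 1.639671
Posterior probability = posterior_odds / (1 + posterior_odds)
= 1.639671 / (1 + 1.639671)
= 1.639671 / 2.639671
= 0.6212

0.6212


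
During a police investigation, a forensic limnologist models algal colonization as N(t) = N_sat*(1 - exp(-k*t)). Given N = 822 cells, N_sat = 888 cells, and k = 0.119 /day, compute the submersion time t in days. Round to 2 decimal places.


PMSI from diatom colonization curve:
N / N_sat = 822 / 888 = 0.925676
1 - N/N_sat = 0.074324
ln(1 - N/N_sat) = -2.599321
t = -ln(1 - N/N_sat) / k = -(-2.599321) / 0.119 = 21.84 days

21.84


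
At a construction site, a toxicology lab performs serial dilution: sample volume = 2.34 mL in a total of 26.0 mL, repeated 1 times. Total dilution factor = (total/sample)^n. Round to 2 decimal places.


Dilution factor calculation:
Single dilution = V_total / V_sample = 26.0 / 2.34 ≈ 11.111111
Number of dilutions = 1
Total DF = (26.0 / 2.34)^1 (full precision, rounded at the end) = 11.11

11.11


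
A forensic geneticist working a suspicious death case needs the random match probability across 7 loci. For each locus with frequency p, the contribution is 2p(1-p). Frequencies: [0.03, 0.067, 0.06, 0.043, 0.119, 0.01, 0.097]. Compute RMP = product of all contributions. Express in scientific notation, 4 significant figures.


Computing RMP for 7 loci:
Locus 1: 2 * 0.03 * 0.97 = 0.0582
Locus 2: 2 * 0.067 * 0.933 = 0.125022
Locus 3: 2 * 0.06 * 0.94 = 0.1128
Locus 4: 2 * 0.043 * 0.957 = 0.082302
Locus 5: 2 * 0.119 * 0.881 = 0.209678
Locus 6: 2 * 0.01 * 0.99 = 0.0198
Locus 7: 2 * 0.097 * 0.903 = 0.175182
RMP = 4.913e-08

4.913e-08


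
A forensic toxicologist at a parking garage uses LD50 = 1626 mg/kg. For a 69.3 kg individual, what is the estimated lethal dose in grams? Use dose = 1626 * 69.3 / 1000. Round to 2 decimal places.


Lethal dose calculation:
Lethal dose = LD50 * body_weight / 1000
= 1626 * 69.3 / 1000
= 112681.8 / 1000
= 112.68 g

112.68


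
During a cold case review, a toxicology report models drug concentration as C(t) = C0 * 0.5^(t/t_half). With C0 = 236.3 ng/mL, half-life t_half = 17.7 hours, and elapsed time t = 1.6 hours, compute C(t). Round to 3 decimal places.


Drug concentration decay:
Number of half-lives = t / t_half = 1.6 / 17.7 = 0.090395
Decay factor = 0.5^0.090395 = 0.93926555
C(t) = 236.3 * 0.93926555 = 221.948 ng/mL

221.948


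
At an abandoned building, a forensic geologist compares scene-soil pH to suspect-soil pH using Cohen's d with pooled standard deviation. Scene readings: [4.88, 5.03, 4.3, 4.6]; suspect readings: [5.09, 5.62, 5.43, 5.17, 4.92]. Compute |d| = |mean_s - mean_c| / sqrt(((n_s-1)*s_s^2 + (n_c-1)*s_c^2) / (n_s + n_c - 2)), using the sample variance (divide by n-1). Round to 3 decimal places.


Pooled-variance Cohen's d for soil pH comparison:
Scene mean = 18.81 / 4 = 4.7025
Suspect mean = 26.23 / 5 = 5.246
Scene sample variance s_s^2 = 0.103758
Suspect sample variance s_c^2 = 0.07753
Pooled variance = ((n_s-1)*s_s^2 + (n_c-1)*s_c^2) / (n_s + n_c - 2) = 0.088771
Pooled SD = sqrt(0.088771) = 0.297945
Mean difference = -0.5435
|d| = |-0.5435| / 0.297945 = 1.824

1.824


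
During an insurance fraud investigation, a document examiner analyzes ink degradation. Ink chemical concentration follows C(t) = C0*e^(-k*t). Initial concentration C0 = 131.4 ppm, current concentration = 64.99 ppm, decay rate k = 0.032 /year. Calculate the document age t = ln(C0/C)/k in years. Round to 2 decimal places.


Document age estimation:
C0/C = 131.4 / 64.99 = 2.02185
ln(C0/C) = 0.704013
t = 0.704013 / 0.032 = 22.00 years

22.00


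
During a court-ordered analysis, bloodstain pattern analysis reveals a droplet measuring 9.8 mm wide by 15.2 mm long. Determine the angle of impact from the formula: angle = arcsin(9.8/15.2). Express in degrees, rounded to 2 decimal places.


Blood spatter impact angle calculation:
width / length = 9.8 / 15.2 = 0.644737
angle = arcsin(0.644737)
angle = 40.15 degrees

40.15


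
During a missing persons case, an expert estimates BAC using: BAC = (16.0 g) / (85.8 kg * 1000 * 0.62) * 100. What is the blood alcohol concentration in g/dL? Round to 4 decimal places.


Applying the Widmark formula:
BAC = (dose_g / (body_wt * 1000 * r)) * 100
Denominator = 85.8 * 1000 * 0.62 = 53196
BAC = (16.0 / 53196) * 100
BAC = 0.0301 g/dL

0.0301


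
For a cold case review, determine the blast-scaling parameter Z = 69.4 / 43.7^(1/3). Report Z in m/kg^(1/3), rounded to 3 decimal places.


Scaled distance calculation:
W^(1/3) = 43.7^(1/3) = 3.522307
Z = R / W^(1/3) = 69.4 / 3.522307
Z = 19.703 m/kg^(1/3)

19.703


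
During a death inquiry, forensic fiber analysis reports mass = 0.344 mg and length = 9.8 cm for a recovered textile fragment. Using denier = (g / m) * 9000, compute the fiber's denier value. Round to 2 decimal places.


Denier calculation:
Mass in grams = 0.344 mg / 1000 = 0.000344 g
Length in meters = 9.8 cm / 100 = 0.098 m
Linear density = mass / length = 0.000344 / 0.098 = 0.0035102 g/m
Denier = (g/m) * 9000 = 0.0035102 * 9000 = 31.59

31.59


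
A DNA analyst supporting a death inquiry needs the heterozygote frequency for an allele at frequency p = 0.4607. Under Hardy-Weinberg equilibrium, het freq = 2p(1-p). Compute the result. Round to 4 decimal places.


Hardy-Weinberg heterozygote frequency:
q = 1 - p = 1 - 0.4607 = 0.5393
2pq = 2 * 0.4607 * 0.5393 = 0.4969

0.4969


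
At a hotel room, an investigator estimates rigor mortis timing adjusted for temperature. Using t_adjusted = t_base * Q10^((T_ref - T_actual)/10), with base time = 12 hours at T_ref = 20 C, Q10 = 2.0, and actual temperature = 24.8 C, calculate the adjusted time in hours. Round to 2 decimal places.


Rigor mortis time adjustment:
Exponent = (T_ref - T_actual) / 10 = (20 - 24.8) / 10 = -0.48
Q10 factor = 2.0^-0.48 = 0.71698
t_adjusted = 12 * 0.71698 = 8.60 hours

8.60


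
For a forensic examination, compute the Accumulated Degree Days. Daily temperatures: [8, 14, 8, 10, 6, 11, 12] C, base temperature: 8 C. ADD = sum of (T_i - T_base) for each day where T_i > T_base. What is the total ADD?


Computing ADD day by day:
Day 1: max(0, 8 - 8) = 0
Day 2: max(0, 14 - 8) = 6
Day 3: max(0, 8 - 8) = 0
Day 4: max(0, 10 - 8) = 2
Day 5: max(0, 6 - 8) = 0
Day 6: max(0, 11 - 8) = 3
Day 7: max(0, 12 - 8) = 4
Total ADD = 15

15


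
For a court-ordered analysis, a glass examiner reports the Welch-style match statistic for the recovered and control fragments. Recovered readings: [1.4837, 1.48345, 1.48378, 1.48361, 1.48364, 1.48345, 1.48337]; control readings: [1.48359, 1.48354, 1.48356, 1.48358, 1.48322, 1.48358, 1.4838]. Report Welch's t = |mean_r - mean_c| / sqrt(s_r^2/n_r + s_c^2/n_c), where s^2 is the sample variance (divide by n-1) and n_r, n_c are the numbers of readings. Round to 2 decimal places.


Welch's t-criterion for glass RI comparison:
Recovered mean = sum / n_r = 10.385 / 7 = 1.4835714
Control mean = sum / n_c = 10.38487 / 7 = 1.4835529
Recovered sample variance s_r^2 = 2.27143e-08
Control sample variance s_c^2 = 2.91571e-08
Welch SE (unpooled) = sqrt(s_r^2/n_r + s_c^2/n_c) = sqrt(3.2449e-09 + 4.16531e-09) = sqrt(7.41021e-09) = 8.60826e-05
|mean_r - mean_c| = 1.85714e-05
t = 1.85714e-05 / 8.60826e-05 = 0.22

0.22


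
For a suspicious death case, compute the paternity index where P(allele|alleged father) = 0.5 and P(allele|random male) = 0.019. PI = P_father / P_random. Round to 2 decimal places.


Paternity Index calculation:
PI = P(allele|father) / P(allele|random)
PI = 0.5 / 0.019
PI = 26.32

26.32


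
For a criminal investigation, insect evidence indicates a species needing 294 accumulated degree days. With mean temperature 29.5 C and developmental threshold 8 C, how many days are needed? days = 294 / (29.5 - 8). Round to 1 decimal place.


Insect development time:
Effective temperature = avg_temp - T_base = 29.5 - 8 = 21.5 C
Days = ADD / effective_temp = 294 / 21.5 = 13.7 days

13.7


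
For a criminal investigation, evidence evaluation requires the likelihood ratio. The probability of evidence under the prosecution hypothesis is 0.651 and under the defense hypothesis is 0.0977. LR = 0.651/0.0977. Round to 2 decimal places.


Likelihood ratio calculation:
LR = P(E|Hp) / P(E|Hd)
LR = 0.651 / 0.0977
LR = 6.66

6.66


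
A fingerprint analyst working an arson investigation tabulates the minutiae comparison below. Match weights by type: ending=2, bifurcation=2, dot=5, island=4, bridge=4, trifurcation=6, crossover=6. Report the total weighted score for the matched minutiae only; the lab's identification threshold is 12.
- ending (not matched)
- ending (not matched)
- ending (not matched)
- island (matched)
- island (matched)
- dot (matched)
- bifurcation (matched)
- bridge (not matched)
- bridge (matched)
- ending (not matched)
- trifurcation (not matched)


Weighted minutiae match score:
  ending: not matched, +0
  ending: not matched, +0
  ending: not matched, +0
  island: matched, +4 (running total 4)
  island: matched, +4 (running total 8)
  dot: matched, +5 (running total 13)
  bifurcation: matched, +2 (running total 15)
  bridge: not matched, +0
  bridge: matched, +4 (running total 19)
  ending: not matched, +0
  trifurcation: not matched, +0
Total score = 19
Threshold = 12; verdict = identification

19


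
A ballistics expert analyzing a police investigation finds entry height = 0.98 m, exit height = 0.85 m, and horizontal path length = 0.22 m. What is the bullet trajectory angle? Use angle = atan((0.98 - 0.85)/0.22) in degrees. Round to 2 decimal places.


Bullet trajectory angle:
Height difference = 0.98 - 0.85 = 0.13 m
angle = atan(0.13 / 0.22)
angle = atan(0.590909)
angle = 30.58 degrees

30.58


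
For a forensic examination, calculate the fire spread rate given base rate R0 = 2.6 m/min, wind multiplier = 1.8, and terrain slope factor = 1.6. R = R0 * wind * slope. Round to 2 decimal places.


Fire spread rate calculation:
R = R0 * wind_factor * slope_factor
= 2.6 * 1.8 * 1.6
= 4.68 * 1.6
= 7.49 m/min

7.49


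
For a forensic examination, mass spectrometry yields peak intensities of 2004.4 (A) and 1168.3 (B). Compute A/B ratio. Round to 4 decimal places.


Spectral peak ratio:
Peak A = 2004.4 counts
Peak B = 1168.3 counts
Ratio = 2004.4 / 1168.3 = 1.7157

1.7157


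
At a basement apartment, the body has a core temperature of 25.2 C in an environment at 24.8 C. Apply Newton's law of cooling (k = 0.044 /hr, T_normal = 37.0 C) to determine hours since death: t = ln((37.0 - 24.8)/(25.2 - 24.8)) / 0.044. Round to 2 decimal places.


Using Newton's law of cooling:
t = ln((T_normal - T_ambient) / (T_body - T_ambient)) / k
T_normal - T_ambient = 12.2
T_body - T_ambient = 0.4
Ratio = 30.5
ln(ratio) = 3.417727
t = 3.417727 / 0.044 = 77.68 hours

77.68


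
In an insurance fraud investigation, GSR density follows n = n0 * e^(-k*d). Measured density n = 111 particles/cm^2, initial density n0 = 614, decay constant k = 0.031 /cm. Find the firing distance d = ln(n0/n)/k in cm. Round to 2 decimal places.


GSR distance calculation:
n0/n = 614 / 111 = 5.531532
ln(n0/n) = 1.710465
d = 1.710465 / 0.031 = 55.18 cm

55.18


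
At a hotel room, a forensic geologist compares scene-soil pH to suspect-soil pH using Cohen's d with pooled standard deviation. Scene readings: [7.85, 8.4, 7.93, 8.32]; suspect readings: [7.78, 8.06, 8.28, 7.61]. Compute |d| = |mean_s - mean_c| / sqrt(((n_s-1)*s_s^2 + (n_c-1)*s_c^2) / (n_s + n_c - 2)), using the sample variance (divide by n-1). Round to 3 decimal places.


Pooled-variance Cohen's d for soil pH comparison:
Scene mean = 32.5 / 4 = 8.125
Suspect mean = 31.73 / 4 = 7.9325
Scene sample variance s_s^2 = 0.075767
Suspect sample variance s_c^2 = 0.088092
Pooled variance = ((n_s-1)*s_s^2 + (n_c-1)*s_c^2) / (n_s + n_c - 2) = 0.081929
Pooled SD = sqrt(0.081929) = 0.286232
Mean difference = 0.1925
|d| = |0.1925| / 0.286232 = 0.673

0.673


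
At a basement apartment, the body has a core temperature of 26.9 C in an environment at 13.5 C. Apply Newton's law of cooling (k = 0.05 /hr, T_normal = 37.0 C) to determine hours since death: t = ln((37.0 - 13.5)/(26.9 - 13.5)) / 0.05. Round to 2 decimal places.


Using Newton's law of cooling:
t = ln((T_normal - T_ambient) / (T_body - T_ambient)) / k
T_normal - T_ambient = 23.5
T_body - T_ambient = 13.4
Ratio = 1.753731
ln(ratio) = 0.561746
t = 0.561746 / 0.05 = 11.23 hours

11.23


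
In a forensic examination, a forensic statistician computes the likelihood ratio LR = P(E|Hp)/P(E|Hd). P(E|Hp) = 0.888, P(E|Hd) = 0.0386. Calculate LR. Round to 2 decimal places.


Likelihood ratio calculation:
LR = P(E|Hp) / P(E|Hd)
LR = 0.888 / 0.0386
LR = 23.01

23.01


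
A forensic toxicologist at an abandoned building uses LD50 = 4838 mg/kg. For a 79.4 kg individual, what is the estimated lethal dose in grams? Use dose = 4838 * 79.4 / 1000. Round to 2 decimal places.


Lethal dose calculation:
Lethal dose = LD50 * body_weight / 1000
= 4838 * 79.4 / 1000
= 384137.2 / 1000
= 384.14 g

384.14


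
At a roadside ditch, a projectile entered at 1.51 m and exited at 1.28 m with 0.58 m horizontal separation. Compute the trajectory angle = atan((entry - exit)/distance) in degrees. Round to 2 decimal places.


Bullet trajectory angle:
Height difference = 1.51 - 1.28 = 0.23 m
angle = atan(0.23 / 0.58)
angle = atan(0.396552)
angle = 21.63 degrees

21.63


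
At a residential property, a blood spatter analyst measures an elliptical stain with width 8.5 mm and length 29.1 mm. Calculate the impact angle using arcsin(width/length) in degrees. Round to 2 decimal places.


Blood spatter impact angle calculation:
width / length = 8.5 / 29.1 = 0.292096
angle = arcsin(0.292096)
angle = 16.98 degrees

16.98


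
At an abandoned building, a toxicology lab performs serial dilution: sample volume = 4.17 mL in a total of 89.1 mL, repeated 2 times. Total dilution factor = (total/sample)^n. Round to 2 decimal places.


Dilution factor calculation:
Single dilution = V_total / V_sample = 89.1 / 4.17 ≈ 21.366906
Number of dilutions = 2
Total DF = (89.1 / 4.17)^2 (full precision, rounded at the end) = 456.54

456.54


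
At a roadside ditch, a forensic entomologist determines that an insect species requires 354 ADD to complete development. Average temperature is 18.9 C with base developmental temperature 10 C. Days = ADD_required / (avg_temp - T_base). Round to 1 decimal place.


Insect development time:
Effective temperature = avg_temp - T_base = 18.9 - 10 = 8.9 C
Days = ADD / effective_temp = 354 / 8.9 = 39.8 days

39.8


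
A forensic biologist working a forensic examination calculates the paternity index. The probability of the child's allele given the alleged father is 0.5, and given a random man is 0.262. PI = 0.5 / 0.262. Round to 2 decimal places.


Paternity Index calculation:
PI = P(allele|father) / P(allele|random)
PI = 0.5 / 0.262
PI = 1.91

1.91


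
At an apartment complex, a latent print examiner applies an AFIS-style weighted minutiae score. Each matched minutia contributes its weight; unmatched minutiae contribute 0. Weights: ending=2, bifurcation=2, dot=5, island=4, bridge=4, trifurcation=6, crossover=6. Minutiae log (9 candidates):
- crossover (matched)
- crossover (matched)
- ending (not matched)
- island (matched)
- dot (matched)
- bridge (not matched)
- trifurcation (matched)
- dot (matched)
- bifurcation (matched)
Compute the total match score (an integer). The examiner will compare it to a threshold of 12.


Weighted minutiae match score:
  crossover: matched, +6 (running total 6)
  crossover: matched, +6 (running total 12)
  ending: not matched, +0
  island: matched, +4 (running total 16)
  dot: matched, +5 (running total 21)
  bridge: not matched, +0
  trifurcation: matched, +6 (running total 27)
  dot: matched, +5 (running total 32)
  bifurcation: matched, +2 (running total 34)
Total score = 34
Threshold = 12; verdict = identification

34


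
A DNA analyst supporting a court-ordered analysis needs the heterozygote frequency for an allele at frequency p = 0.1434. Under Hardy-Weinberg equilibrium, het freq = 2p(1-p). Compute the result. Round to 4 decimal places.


Hardy-Weinberg heterozygote frequency:
q = 1 - p = 1 - 0.1434 = 0.8566
2pq = 2 * 0.1434 * 0.8566 = 0.2457

0.2457


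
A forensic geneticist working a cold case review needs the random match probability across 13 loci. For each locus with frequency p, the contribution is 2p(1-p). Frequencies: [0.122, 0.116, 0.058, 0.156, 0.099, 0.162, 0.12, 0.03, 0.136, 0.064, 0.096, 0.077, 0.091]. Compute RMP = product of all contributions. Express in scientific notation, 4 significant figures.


Computing RMP for 13 loci:
Locus 1: 2 * 0.122 * 0.878 = 0.214232
Locus 2: 2 * 0.116 * 0.884 = 0.205088
Locus 3: 2 * 0.058 * 0.942 = 0.109272
Locus 4: 2 * 0.156 * 0.844 = 0.263328
Locus 5: 2 * 0.099 * 0.901 = 0.178398
Locus 6: 2 * 0.162 * 0.838 = 0.271512
Locus 7: 2 * 0.12 * 0.88 = 0.2112
Locus 8: 2 * 0.03 * 0.97 = 0.0582
Locus 9: 2 * 0.136 * 0.864 = 0.235008
Locus 10: 2 * 0.064 * 0.936 = 0.119808
Locus 11: 2 * 0.096 * 0.904 = 0.173568
Locus 12: 2 * 0.077 * 0.923 = 0.142142
Locus 13: 2 * 0.091 * 0.909 = 0.165438
RMP = 8.650e-11

8.650e-11


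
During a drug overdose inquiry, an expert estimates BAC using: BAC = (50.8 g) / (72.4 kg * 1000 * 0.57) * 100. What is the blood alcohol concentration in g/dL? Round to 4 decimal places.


Applying the Widmark formula:
BAC = (dose_g / (body_wt * 1000 * r)) * 100
Denominator = 72.4 * 1000 * 0.57 = 41268
BAC = (50.8 / 41268) * 100
BAC = 0.1231 g/dL

0.1231


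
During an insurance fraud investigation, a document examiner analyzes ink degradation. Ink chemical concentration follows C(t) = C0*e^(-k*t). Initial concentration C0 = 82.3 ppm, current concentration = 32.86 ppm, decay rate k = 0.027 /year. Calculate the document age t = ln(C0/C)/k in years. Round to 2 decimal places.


Document age estimation:
C0/C = 82.3 / 32.86 = 2.504565
ln(C0/C) = 0.918115
t = 0.918115 / 0.027 = 34.00 years

34.00


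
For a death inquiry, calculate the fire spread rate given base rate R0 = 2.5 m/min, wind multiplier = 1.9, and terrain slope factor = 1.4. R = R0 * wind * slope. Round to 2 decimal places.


Fire spread rate calculation:
R = R0 * wind_factor * slope_factor
= 2.5 * 1.9 * 1.4
= 4.75 * 1.4
= 6.65 m/min

6.65


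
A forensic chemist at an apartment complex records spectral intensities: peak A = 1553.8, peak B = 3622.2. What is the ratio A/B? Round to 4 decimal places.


Spectral peak ratio:
Peak A = 1553.8 counts
Peak B = 3622.2 counts
Ratio = 1553.8 / 3622.2 = 0.4290

0.4290


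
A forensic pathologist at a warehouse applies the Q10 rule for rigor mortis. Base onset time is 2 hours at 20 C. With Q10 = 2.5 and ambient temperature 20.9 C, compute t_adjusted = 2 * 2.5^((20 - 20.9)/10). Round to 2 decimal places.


Rigor mortis time adjustment:
Exponent = (T_ref - T_actual) / 10 = (20 - 20.9) / 10 = -0.09
Q10 factor = 2.5^-0.09 = 0.92084
t_adjusted = 2 * 0.92084 = 1.84 hours

1.84


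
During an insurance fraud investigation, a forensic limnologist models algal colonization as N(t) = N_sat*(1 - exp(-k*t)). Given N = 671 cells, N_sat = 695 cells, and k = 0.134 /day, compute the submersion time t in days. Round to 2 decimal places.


PMSI from diatom colonization curve:
N / N_sat = 671 / 695 = 0.965468
1 - N/N_sat = 0.034532
ln(1 - N/N_sat) = -3.365869
t = -ln(1 - N/N_sat) / k = -(-3.365869) / 0.134 = 25.12 days

25.12


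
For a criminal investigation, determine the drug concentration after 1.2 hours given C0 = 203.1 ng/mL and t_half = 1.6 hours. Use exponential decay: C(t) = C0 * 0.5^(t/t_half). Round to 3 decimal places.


Drug concentration decay:
Number of half-lives = t / t_half = 1.2 / 1.6 = 0.75
Decay factor = 0.5^0.75 = 0.59460356
C(t) = 203.1 * 0.59460356 = 120.764 ng/mL

120.764


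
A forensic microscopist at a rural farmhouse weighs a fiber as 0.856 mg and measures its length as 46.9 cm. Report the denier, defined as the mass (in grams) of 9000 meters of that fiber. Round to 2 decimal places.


Denier calculation:
Mass in grams = 0.856 mg / 1000 = 0.000856 g
Length in meters = 46.9 cm / 100 = 0.469 m
Linear density = mass / length = 0.000856 / 0.469 = 0.00182516 g/m
Denier = (g/m) * 9000 = 0.00182516 * 9000 = 16.43

16.43


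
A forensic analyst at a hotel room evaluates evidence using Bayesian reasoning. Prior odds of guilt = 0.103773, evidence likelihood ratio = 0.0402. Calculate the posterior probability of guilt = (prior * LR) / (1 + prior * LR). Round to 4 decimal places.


Bayesian evidence evaluation:
Posterior odds = prior_odds * LR = 0.103773 * 0.0402 = 0.004171675
Posterior probability = posterior_odds / (1 + posterior_odds)
= 0.004171675 / (1 + 0.004171675)
= 0.004171675 / 1.004171675
= 0.0042

0.0042


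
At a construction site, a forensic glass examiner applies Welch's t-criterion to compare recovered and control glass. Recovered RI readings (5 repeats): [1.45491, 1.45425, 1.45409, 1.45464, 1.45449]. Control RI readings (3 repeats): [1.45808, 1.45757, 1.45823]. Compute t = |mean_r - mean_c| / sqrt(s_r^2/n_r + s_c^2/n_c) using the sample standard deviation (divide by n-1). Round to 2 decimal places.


Welch's t-criterion for glass RI comparison:
Recovered mean = sum / n_r = 7.27238 / 5 = 1.454476
Control mean = sum / n_c = 4.37388 / 3 = 1.45796
Recovered sample variance s_r^2 = 1.0388e-07
Control sample variance s_c^2 = 1.197e-07
Welch SE (unpooled) = sqrt(s_r^2/n_r + s_c^2/n_c) = sqrt(2.0776e-08 + 3.99e-08) = sqrt(6.0676e-08) = 0.000246325
|mean_r - mean_c| = 0.003484
t = 0.003484 / 0.000246325 = 14.14

14.14


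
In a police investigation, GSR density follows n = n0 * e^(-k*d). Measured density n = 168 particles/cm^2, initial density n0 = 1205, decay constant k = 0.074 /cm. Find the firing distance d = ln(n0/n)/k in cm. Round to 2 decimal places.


GSR distance calculation:
n0/n = 1205 / 168 = 7.172619
ln(n0/n) = 1.970271
d = 1.970271 / 0.074 = 26.63 cm

26.63


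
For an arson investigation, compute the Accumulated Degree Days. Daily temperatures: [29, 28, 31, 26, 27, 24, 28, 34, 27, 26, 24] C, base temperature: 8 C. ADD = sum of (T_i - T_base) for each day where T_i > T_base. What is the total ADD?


Computing ADD day by day:
Day 1: max(0, 29 - 8) = 21
Day 2: max(0, 28 - 8) = 20
Day 3: max(0, 31 - 8) = 23
Day 4: max(0, 26 - 8) = 18
Day 5: max(0, 27 - 8) = 19
Day 6: max(0, 24 - 8) = 16
Day 7: max(0, 28 - 8) = 20
Day 8: max(0, 34 - 8) = 26
Day 9: max(0, 27 - 8) = 19
Day 10: max(0, 26 - 8) = 18
Day 11: max(0, 24 - 8) = 16
Total ADD = 216

216


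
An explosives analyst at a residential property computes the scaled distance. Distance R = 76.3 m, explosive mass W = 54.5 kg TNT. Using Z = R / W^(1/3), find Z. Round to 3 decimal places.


Scaled distance calculation:
W^(1/3) = 54.5^(1/3) = 3.791393
Z = R / W^(1/3) = 76.3 / 3.791393
Z = 20.125 m/kg^(1/3)

20.125


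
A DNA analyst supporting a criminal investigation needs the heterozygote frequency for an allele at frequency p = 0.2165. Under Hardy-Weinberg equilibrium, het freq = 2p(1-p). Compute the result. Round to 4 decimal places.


Hardy-Weinberg heterozygote frequency:
q = 1 - p = 1 - 0.2165 = 0.7835
2pq = 2 * 0.2165 * 0.7835 = 0.3393

0.3393
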